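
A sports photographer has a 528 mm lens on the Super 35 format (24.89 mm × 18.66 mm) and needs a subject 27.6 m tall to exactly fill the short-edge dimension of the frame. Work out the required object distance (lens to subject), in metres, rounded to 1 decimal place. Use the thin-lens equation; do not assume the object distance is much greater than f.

781.5 m

W: 27.6 m = 27600 mm.
Magnification m = h/W = dᵢ/dₒ; combined with 1/f = 1/dₒ + 1/dᵢ this gives dₒ = f·(1 + W/h).
dₒ = 528 mm × (1 + 27600/18.66) = 528 × 1480.0997 ≈ 781492.630 mm = 781.493 m.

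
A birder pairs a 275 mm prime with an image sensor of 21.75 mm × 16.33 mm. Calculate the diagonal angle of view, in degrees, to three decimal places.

Sensor diagonal = √(21.75² + 16.33²) = √739.7314 ≈ 27.1980 mm.
Angle of view α = 2·arctan(d/2f) with d = 27.1980 mm and f = 275 mm.
d/2f = 0.04945; arctan(0.04945) ≈ 2.8310°, so α ≈ 5.6620°.

5.662°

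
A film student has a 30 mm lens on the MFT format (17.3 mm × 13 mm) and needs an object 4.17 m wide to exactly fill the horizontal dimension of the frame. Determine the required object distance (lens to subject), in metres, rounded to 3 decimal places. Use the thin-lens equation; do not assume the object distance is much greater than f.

7.261 m

W: 4.17 m = 4170 mm.
Magnification m = w/W = dᵢ/dₒ; combined with 1/f = 1/dₒ + 1/dᵢ this gives dₒ = f·(1 + W/w).
dₒ = 30 mm × (1 + 4170/17.3) = 30 × 242.0405 ≈ 7261.214 mm = 7.26121 m.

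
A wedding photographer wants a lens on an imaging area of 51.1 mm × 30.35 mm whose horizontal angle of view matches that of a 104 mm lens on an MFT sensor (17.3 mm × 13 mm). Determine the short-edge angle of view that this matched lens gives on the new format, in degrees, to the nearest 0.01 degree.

Equal horizontal AOV ⇒ f₂ = f₁ · 51.1/17.3 = 104 × 2.95376 ≈ 307.1908 mm.
Short-edge AOV on the new format = 2·arctan(30.35 / (2 × 307.1908)) = 2·arctan(0.04940) ≈ 5.6561°.

5.66°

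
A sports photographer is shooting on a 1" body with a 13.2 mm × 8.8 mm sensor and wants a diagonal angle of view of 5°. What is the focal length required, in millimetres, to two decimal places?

Sensor diagonal = √(13.2² + 8.8²) = √251.6800 ≈ 15.8644 mm.
From α = 2·arctan(d/2f) we get f = d / (2·tan(α/2)).
With d = 15.8644 mm and α/2 = 2.5°, tan(α/2) ≈ 0.04366, so f ≈ 15.8644 / 0.08732 ≈ 181.6775 mm.

181.68 mm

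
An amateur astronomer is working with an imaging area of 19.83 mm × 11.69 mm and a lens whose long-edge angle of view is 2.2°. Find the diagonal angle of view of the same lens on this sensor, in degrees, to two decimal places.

From the long-edge AOV: f = 19.83 / (2·tan(1.1°)) = 19.83 / 0.03840 ≈ 516.3799 mm.
Sensor diagonal = √(19.83² + 11.69²) = √529.8850 ≈ 23.0192 mm.
Diagonal AOV = 2·arctan(23.0192 / (2 × 516.3799)) = 2·arctan(0.02229) ≈ 2.5537°.

2.55°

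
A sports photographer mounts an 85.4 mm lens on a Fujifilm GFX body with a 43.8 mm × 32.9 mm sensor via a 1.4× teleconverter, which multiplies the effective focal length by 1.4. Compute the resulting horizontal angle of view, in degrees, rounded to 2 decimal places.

20.76°

Effective focal length f = 85.4 × 1.4 = 119.56 mm.
α = 2·arctan(43.8 / (2 × 119.56)) = 2·arctan(0.18317) ≈ 20.7598°.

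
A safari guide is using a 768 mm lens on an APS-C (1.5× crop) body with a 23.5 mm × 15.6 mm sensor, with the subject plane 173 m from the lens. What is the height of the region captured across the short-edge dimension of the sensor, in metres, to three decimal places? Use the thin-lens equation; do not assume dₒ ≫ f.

3.498 m

dₒ: 173 m = 173000 mm.
Similar triangles through the lens centre give W/dₒ = h/dᵢ; with 1/f = 1/dₒ + 1/dᵢ this gives W = h·(dₒ − f)/f.
W = 15.6 mm × (173000 − 768) / 768 = 15.6 × 224.2604 ≈ 3498.462 mm = 3.49846 m.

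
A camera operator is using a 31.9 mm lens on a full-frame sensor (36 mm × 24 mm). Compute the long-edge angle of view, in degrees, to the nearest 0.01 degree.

Angle of view α = 2·arctan(w/2f) with w = 36 mm and f = 31.9 mm.
w/2f = 0.56426; arctan(0.56426) ≈ 29.4344°, so α ≈ 58.8689°.

58.87°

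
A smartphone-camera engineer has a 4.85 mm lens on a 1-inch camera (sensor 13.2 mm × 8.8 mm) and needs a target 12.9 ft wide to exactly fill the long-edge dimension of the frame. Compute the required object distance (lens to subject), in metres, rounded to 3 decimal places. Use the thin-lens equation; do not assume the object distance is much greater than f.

1.450 m

W: 12.9 ft × 304.8 mm/ft = 3931.92 mm.
Magnification m = w/W = dᵢ/dₒ; combined with 1/f = 1/dₒ + 1/dᵢ this gives dₒ = f·(1 + W/w).
dₒ = 4.85 mm × (1 + 3931.92/13.2) = 4.85 × 298.8727 ≈ 1449.533 mm = 1.44953 m.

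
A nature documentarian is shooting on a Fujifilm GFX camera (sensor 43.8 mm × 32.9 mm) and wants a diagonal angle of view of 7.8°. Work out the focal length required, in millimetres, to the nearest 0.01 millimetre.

Sensor diagonal = √(43.8² + 32.9²) = √3000.8500 ≈ 54.7800 mm.
From α = 2·arctan(d/2f) we get f = d / (2·tan(α/2)).
With d = 54.7800 mm and α/2 = 3.9°, tan(α/2) ≈ 0.06817, so f ≈ 54.7800 / 0.13635 ≈ 401.7711 mm.

401.77 mm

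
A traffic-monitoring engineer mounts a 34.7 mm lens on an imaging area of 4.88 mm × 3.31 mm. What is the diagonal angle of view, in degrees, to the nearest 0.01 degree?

9.71°

Sensor diagonal = √(4.88² + 3.31²) = √34.7705 ≈ 5.8967 mm.
Angle of view α = 2·arctan(d/2f) with d = 5.8967 mm and f = 34.7 mm.
d/2f = 0.08497; arctan(0.08497) ≈ 4.8565°, so α ≈ 9.7131°.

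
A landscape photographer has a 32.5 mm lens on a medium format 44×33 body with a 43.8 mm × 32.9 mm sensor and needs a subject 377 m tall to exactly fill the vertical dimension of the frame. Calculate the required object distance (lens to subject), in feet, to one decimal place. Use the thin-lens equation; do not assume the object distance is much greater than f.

W: 377 m = 377000 mm.
Magnification m = h/W = dᵢ/dₒ; combined with 1/f = 1/dₒ + 1/dᵢ this gives dₒ = f·(1 + W/h).
dₒ = 32.5 mm × (1 + 377000/32.9) = 32.5 × 11459.9666 ≈ 372448.913 mm = 372448.913/304.8 ft = 1221.95 ft.

1221.9 ft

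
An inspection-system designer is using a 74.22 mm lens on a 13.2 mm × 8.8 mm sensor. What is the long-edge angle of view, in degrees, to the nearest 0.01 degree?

10.16°

Angle of view α = 2·arctan(w/2f) with w = 13.2 mm and f = 74.22 mm.
w/2f = 0.08892; arctan(0.08892) ≈ 5.0817°, so α ≈ 10.1633°.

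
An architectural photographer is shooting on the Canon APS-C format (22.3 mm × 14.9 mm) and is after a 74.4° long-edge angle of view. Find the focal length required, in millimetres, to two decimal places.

From α = 2·arctan(w/2f) we get f = w / (2·tan(α/2)).
With w = 22.3 mm and α/2 = 37.2°, tan(α/2) ≈ 0.75904, so f ≈ 22.3 / 1.51808 ≈ 14.6896 mm.

14.69 mm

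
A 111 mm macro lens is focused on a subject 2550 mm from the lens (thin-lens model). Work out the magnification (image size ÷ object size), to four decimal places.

0.0455×

Thin lens: 1/f = 1/dₒ + 1/dᵢ → 1/dᵢ = 1/111 − 1/2550 = 0.0086169 mm⁻¹, so dᵢ ≈ 116.0517 mm.
Magnification m = dᵢ/dₒ = 116.0517/2550 ≈ 0.04551.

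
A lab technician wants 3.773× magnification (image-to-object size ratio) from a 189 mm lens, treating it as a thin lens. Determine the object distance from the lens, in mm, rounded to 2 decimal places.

With m = dᵢ/dₒ and 1/f = 1/dₒ + 1/dᵢ, substituting dᵢ = m·dₒ gives 1/f = (1 + 1/m)/dₒ, hence dₒ = f·(1 + 1/m).
dₒ = 189 × (1 + 1/3.773) = 189 × 1.26504 ≈ 239.093 mm.

239.09 mm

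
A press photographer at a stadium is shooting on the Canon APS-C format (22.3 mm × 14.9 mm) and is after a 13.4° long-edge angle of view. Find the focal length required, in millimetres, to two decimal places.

From α = 2·arctan(w/2f) we get f = w / (2·tan(α/2)).
With w = 22.3 mm and α/2 = 6.7°, tan(α/2) ≈ 0.11747, so f ≈ 22.3 / 0.23495 ≈ 94.9154 mm.

94.92 mm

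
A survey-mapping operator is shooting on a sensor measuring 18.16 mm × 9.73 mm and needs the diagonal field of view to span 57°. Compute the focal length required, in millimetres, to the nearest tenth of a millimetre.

19.0 mm

Sensor diagonal = √(18.16² + 9.73²) = √424.4585 ≈ 20.6024 mm.
From α = 2·arctan(d/2f) we get f = d / (2·tan(α/2)).
With d = 20.6024 mm and α/2 = 28.5°, tan(α/2) ≈ 0.54296, so f ≈ 20.6024 / 1.08591 ≈ 18.9724 mm.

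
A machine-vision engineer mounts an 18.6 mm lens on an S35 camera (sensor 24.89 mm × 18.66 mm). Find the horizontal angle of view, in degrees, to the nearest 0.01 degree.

Angle of view α = 2·arctan(w/2f) with w = 24.89 mm and f = 18.6 mm.
w/2f = 0.66909; arctan(0.66909) ≈ 33.7859°, so α ≈ 67.5719°.

67.57°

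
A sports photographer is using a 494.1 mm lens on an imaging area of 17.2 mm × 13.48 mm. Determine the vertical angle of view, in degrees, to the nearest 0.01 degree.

1.56°

Angle of view α = 2·arctan(h/2f) with h = 13.48 mm and f = 494.1 mm.
h/2f = 0.01364; arctan(0.01364) ≈ 0.7815°, so α ≈ 1.5630°.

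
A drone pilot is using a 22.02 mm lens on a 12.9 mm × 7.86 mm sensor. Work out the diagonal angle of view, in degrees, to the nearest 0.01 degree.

Sensor diagonal = √(12.9² + 7.86²) = √228.1896 ≈ 15.1059 mm.
Angle of view α = 2·arctan(d/2f) with d = 15.1059 mm and f = 22.02 mm.
d/2f = 0.34301; arctan(0.34301) ≈ 18.9322°, so α ≈ 37.8645°.

37.86°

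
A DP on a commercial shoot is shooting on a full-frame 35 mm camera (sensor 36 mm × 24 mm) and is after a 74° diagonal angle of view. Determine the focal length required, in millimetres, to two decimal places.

Sensor diagonal = √(36² + 24²) = √1872.0000 ≈ 43.2666 mm.
From α = 2·arctan(d/2f) we get f = d / (2·tan(α/2)).
With d = 43.2666 mm and α/2 = 37°, tan(α/2) ≈ 0.75355, so f ≈ 43.2666 / 1.50711 ≈ 28.7084 mm.

28.71 mm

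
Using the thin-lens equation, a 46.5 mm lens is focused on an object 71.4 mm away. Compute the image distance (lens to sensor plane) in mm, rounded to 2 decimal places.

1/dᵢ = 1/f − 1/dₒ = 1/46.5 − 1/71.4 = 0.0074998 mm⁻¹.
dᵢ = 1/0.0074998 ≈ 133.3373 mm.

133.34 mm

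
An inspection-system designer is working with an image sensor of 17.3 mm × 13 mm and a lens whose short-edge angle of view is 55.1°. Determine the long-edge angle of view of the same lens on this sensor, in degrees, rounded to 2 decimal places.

From the short-edge AOV: f = 13 / (2·tan(27.55°)) = 13 / 1.04335 ≈ 12.4598 mm.
Long-edge AOV = 2·arctan(17.3 / (2 × 12.4598)) = 2·arctan(0.69423) ≈ 69.5392°.

69.54°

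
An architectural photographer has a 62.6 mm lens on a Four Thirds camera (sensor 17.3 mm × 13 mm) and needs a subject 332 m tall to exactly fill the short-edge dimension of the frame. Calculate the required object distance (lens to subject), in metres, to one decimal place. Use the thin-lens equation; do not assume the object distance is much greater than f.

W: 332 m = 332000 mm.
Magnification m = h/W = dᵢ/dₒ; combined with 1/f = 1/dₒ + 1/dᵢ this gives dₒ = f·(1 + W/h).
dₒ = 62.6 mm × (1 + 332000/13) = 62.6 × 25539.4615 ≈ 1598770.292 mm = 1598.77 m.

1598.8 m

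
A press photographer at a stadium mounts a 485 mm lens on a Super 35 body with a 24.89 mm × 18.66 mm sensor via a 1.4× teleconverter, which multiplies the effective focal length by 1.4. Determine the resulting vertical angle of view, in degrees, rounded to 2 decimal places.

1.57°

Effective focal length f = 485 × 1.4 = 679 mm.
α = 2·arctan(18.66 / (2 × 679)) = 2·arctan(0.01374) ≈ 1.5745°.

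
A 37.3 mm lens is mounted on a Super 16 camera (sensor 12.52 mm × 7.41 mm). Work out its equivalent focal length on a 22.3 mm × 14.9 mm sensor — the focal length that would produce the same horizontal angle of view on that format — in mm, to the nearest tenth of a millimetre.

Equal angle of view means equal width/f ratio, so f₂ = f₁ · (width₂/width₁) = 37.3 × 22.3/12.52.
f₂ = 37.3 × 1.78115 ≈ 66.437 mm.

66.4 mm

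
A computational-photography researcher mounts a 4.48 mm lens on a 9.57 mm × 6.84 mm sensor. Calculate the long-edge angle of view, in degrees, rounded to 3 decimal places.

93.771°

Angle of view α = 2·arctan(w/2f) with w = 9.57 mm and f = 4.48 mm.
w/2f = 1.06808; arctan(1.06808) ≈ 46.8855°, so α ≈ 93.7709°.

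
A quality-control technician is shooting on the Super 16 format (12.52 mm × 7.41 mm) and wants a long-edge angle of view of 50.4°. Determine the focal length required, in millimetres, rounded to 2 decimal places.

13.30 mm

From α = 2·arctan(w/2f) we get f = w / (2·tan(α/2)).
With w = 12.52 mm and α/2 = 25.2°, tan(α/2) ≈ 0.47056, so f ≈ 12.52 / 0.94113 ≈ 13.3032 mm.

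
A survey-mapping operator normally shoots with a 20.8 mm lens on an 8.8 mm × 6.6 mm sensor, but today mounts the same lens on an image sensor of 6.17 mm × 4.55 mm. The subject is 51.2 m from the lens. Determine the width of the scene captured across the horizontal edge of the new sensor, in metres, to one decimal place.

The focal length stays 20.8 mm; the relevant sensor dimension is now w = 6.17 mm. Object distance dₒ = 51.2 m = 51200 mm.
Thin-lens field width W = w·(dₒ − f)/f = 6.17 × (51200 − 20.8)/20.8 ≈ 15181.522 mm = 15.1815 m.

15.2 m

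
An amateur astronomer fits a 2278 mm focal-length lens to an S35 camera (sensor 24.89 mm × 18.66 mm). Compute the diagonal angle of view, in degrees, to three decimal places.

Sensor diagonal = √(24.89² + 18.66²) = √967.7077 ≈ 31.1080 mm.
Angle of view α = 2·arctan(d/2f) with d = 31.1080 mm and f = 2278 mm.
d/2f = 0.00683; arctan(0.00683) ≈ 0.3912°, so α ≈ 0.7824°.

0.782°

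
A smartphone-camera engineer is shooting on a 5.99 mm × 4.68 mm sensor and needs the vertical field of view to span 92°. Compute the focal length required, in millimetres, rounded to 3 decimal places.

2.260 mm

From α = 2·arctan(h/2f) we get f = h / (2·tan(α/2)).
With h = 4.68 mm and α/2 = 46°, tan(α/2) ≈ 1.03553, so f ≈ 4.68 / 2.07106 ≈ 2.2597 mm.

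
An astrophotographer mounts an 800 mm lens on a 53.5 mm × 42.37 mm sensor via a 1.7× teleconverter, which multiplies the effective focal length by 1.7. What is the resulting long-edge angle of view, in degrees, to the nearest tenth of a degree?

Effective focal length f = 800 × 1.7 = 1360 mm.
α = 2·arctan(53.5 / (2 × 1360)) = 2·arctan(0.01967) ≈ 2.2536°.

2.3°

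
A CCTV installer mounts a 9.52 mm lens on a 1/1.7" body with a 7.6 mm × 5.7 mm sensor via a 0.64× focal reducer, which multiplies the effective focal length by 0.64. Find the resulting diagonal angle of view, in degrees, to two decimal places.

Effective focal length f = 9.52 × 0.64 = 6.0928 mm.
Sensor diagonal = √(7.6² + 5.7²) = √90.2500 ≈ 9.5000 mm.
α = 2·arctan(9.500 / (2 × 6.0928)) = 2·arctan(0.77961) ≈ 75.8806°.

75.88°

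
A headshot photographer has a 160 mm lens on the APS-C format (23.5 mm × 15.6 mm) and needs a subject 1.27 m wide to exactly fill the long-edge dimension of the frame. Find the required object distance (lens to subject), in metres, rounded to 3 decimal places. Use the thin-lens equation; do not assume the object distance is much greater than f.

W: 1.27 m = 1270 mm.
Magnification m = w/W = dᵢ/dₒ; combined with 1/f = 1/dₒ + 1/dᵢ this gives dₒ = f·(1 + W/w).
dₒ = 160 mm × (1 + 1270/23.5) = 160 × 55.0426 ≈ 8806.809 mm = 8.80681 m.

8.807 m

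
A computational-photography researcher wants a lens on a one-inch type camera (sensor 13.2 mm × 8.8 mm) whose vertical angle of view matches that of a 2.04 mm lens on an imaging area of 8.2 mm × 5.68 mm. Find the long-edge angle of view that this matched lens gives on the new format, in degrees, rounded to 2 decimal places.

Equal vertical AOV ⇒ f₂ = f₁ · 8.8/5.68 = 2.04 × 1.54930 ≈ 3.1606 mm.
Long-edge AOV on the new format = 2·arctan(13.2 / (2 × 3.1606)) = 2·arctan(2.08824) ≈ 128.8230°.

128.82°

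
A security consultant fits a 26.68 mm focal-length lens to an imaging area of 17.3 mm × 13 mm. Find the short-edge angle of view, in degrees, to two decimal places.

27.38°

Angle of view α = 2·arctan(h/2f) with h = 13 mm and f = 26.68 mm.
h/2f = 0.24363; arctan(0.24363) ≈ 13.6921°, so α ≈ 27.3843°.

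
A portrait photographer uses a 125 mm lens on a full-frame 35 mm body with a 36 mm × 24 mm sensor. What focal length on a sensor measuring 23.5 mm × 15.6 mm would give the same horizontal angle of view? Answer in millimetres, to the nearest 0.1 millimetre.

Equal angle of view means equal width/f ratio, so f₂ = f₁ · (width₂/width₁) = 125 × 23.5/36.
f₂ = 125 × 0.65278 ≈ 81.597 mm.

81.6 mm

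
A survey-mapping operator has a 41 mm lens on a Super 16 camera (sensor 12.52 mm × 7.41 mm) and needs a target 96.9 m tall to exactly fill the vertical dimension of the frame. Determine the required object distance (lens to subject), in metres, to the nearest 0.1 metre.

W: 96.9 m = 96900 mm.
Magnification m = h/W = dᵢ/dₒ; combined with 1/f = 1/dₒ + 1/dᵢ this gives dₒ = f·(1 + W/h).
dₒ = 41 mm × (1 + 96900/7.41) = 41 × 13077.9231 ≈ 536194.846 mm = 536.195 m.

536.2 m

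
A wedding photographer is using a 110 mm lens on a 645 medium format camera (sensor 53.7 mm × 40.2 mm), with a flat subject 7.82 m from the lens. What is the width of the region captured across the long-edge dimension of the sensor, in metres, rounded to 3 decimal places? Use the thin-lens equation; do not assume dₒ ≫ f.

3.764 m

dₒ: 7.82 m = 7820 mm.
Similar triangles through the lens centre give W/dₒ = w/dᵢ; with 1/f = 1/dₒ + 1/dᵢ this gives W = w·(dₒ − f)/f.
W = 53.7 mm × (7820 − 110) / 110 = 53.7 × 70.0909 ≈ 3763.882 mm = 3.76388 m.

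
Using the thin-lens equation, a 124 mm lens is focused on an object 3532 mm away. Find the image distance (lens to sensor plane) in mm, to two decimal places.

1/dᵢ = 1/f − 1/dₒ = 1/124 − 1/3532 = 0.0077814 mm⁻¹.
dᵢ = 1/0.0077814 ≈ 128.5117 mm.

128.51 mm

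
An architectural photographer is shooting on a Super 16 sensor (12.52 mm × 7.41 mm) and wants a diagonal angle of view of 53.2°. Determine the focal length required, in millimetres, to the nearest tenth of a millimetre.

14.5 mm

Sensor diagonal = √(12.52² + 7.41²) = √211.6585 ≈ 14.5485 mm.
From α = 2·arctan(d/2f) we get f = d / (2·tan(α/2)).
With d = 14.5485 mm and α/2 = 26.6°, tan(α/2) ≈ 0.50076, so f ≈ 14.5485 / 1.00153 ≈ 14.5263 mm.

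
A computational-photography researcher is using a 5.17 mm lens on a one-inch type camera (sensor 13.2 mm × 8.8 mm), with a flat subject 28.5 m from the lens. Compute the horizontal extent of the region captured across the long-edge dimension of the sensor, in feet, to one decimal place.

238.7 ft

dₒ: 28.5 m = 28500 mm.
Similar triangles through the lens centre give W/dₒ = w/dᵢ; with 1/f = 1/dₒ + 1/dᵢ this gives W = w·(dₒ − f)/f.
W = 13.2 mm × (28500 − 5.17) / 5.17 = 13.2 × 5511.5725 ≈ 72752.757 mm = 72752.757/304.8 ft = 238.69 ft.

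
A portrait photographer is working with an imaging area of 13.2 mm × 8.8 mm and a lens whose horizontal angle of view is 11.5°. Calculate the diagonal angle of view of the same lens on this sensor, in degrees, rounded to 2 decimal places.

From the horizontal AOV: f = 13.2 / (2·tan(5.75°)) = 13.2 / 0.20139 ≈ 65.5447 mm.
Sensor diagonal = √(13.2² + 8.8²) = √251.6800 ≈ 15.8644 mm.
Diagonal AOV = 2·arctan(15.8644 / (2 × 65.5447)) = 2·arctan(0.12102) ≈ 13.8008°.

13.80°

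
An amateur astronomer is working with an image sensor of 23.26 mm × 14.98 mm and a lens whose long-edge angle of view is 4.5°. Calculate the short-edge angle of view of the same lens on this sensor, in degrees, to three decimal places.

2.899°

From the long-edge AOV: f = 23.26 / (2·tan(2.25°)) = 23.26 / 0.07858 ≈ 296.0033 mm.
Short-edge AOV = 2·arctan(14.98 / (2 × 296.0033)) = 2·arctan(0.02530) ≈ 2.8990°.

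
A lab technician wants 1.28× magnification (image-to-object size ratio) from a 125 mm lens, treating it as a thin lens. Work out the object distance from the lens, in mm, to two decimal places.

With m = dᵢ/dₒ and 1/f = 1/dₒ + 1/dᵢ, substituting dᵢ = m·dₒ gives 1/f = (1 + 1/m)/dₒ, hence dₒ = f·(1 + 1/m).
dₒ = 125 × (1 + 1/1.28) = 125 × 1.78125 ≈ 222.656 mm.

222.66 mm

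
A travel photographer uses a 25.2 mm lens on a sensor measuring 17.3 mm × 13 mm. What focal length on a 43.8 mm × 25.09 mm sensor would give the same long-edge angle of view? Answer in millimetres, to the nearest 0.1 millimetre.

63.8 mm

Equal angle of view means equal width/f ratio, so f₂ = f₁ · (width₂/width₁) = 25.2 × 43.8/17.3.
f₂ = 25.2 × 2.53179 ≈ 63.801 mm.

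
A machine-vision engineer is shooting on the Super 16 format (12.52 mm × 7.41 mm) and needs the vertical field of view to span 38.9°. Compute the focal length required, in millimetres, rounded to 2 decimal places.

From α = 2·arctan(h/2f) we get f = h / (2·tan(α/2)).
With h = 7.41 mm and α/2 = 19.45°, tan(α/2) ≈ 0.35314, so f ≈ 7.41 / 0.70627 ≈ 10.4917 mm.

10.49 mm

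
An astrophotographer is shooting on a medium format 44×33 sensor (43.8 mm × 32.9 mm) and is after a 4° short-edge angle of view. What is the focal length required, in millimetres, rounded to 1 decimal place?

From α = 2·arctan(h/2f) we get f = h / (2·tan(α/2)).
With h = 32.9 mm and α/2 = 2°, tan(α/2) ≈ 0.03492, so f ≈ 32.9 / 0.06984 ≈ 471.0664 mm.

471.1 mm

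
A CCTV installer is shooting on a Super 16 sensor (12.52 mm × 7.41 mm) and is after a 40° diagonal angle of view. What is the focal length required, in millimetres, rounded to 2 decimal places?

19.99 mm

Sensor diagonal = √(12.52² + 7.41²) = √211.6585 ≈ 14.5485 mm.
From α = 2·arctan(d/2f) we get f = d / (2·tan(α/2)).
With d = 14.5485 mm and α/2 = 20°, tan(α/2) ≈ 0.36397, so f ≈ 14.5485 / 0.72794 ≈ 19.9858 mm.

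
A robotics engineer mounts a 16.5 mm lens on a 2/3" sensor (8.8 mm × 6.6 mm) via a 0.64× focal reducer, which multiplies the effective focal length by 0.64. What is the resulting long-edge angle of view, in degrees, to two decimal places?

Effective focal length f = 16.5 × 0.64 = 10.56 mm.
α = 2·arctan(8.8 / (2 × 10.56)) = 2·arctan(0.41667) ≈ 45.2397°.

45.24°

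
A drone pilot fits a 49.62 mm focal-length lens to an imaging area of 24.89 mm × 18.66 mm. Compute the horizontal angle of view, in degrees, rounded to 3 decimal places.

Angle of view α = 2·arctan(w/2f) with w = 24.89 mm and f = 49.62 mm.
w/2f = 0.25081; arctan(0.25081) ≈ 14.0797°, so α ≈ 28.1594°.

28.159°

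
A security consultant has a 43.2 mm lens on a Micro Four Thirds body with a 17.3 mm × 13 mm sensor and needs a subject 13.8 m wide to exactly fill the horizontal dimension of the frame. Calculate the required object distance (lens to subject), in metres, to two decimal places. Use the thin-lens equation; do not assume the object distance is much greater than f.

W: 13.8 m = 13800 mm.
Magnification m = w/W = dᵢ/dₒ; combined with 1/f = 1/dₒ + 1/dᵢ this gives dₒ = f·(1 + W/w).
dₒ = 43.2 mm × (1 + 13800/17.3) = 43.2 × 798.6879 ≈ 34503.316 mm = 34.5033 m.

34.50 m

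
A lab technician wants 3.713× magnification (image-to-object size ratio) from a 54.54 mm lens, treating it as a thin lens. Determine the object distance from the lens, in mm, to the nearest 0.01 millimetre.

With m = dᵢ/dₒ and 1/f = 1/dₒ + 1/dᵢ, substituting dᵢ = m·dₒ gives 1/f = (1 + 1/m)/dₒ, hence dₒ = f·(1 + 1/m).
dₒ = 54.54 × (1 + 1/3.713) = 54.54 × 1.26932 ≈ 69.229 mm.

69.23 mm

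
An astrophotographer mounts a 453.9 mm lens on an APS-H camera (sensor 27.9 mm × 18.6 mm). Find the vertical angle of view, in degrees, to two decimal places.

Angle of view α = 2·arctan(h/2f) with h = 18.6 mm and f = 453.9 mm.
h/2f = 0.02049; arctan(0.02049) ≈ 1.1738°, so α ≈ 2.3475°.

2.35°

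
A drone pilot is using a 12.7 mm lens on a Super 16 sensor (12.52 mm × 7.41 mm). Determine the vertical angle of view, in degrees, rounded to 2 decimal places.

Angle of view α = 2·arctan(h/2f) with h = 7.41 mm and f = 12.7 mm.
h/2f = 0.29173; arctan(0.29173) ≈ 16.2637°, so α ≈ 32.5273°.

32.53°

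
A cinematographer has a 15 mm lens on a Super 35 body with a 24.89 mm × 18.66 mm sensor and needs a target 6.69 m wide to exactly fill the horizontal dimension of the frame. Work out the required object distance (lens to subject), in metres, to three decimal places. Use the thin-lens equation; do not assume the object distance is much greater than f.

W: 6.69 m = 6690 mm.
Magnification m = w/W = dᵢ/dₒ; combined with 1/f = 1/dₒ + 1/dᵢ this gives dₒ = f·(1 + W/w).
dₒ = 15 mm × (1 + 6690/24.89) = 15 × 269.7826 ≈ 4046.740 mm = 4.04674 m.

4.047 m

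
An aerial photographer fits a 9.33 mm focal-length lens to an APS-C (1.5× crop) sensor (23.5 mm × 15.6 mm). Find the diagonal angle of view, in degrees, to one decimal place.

113.0°

Sensor diagonal = √(23.5² + 15.6²) = √795.6100 ≈ 28.2066 mm.
Angle of view α = 2·arctan(d/2f) with d = 28.2066 mm and f = 9.33 mm.
d/2f = 1.51161; arctan(1.51161) ≈ 56.5134°, so α ≈ 113.0269°.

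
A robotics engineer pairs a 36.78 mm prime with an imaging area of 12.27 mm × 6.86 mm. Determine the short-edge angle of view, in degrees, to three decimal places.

10.656°

Angle of view α = 2·arctan(h/2f) with h = 6.86 mm and f = 36.78 mm.
h/2f = 0.09326; arctan(0.09326) ≈ 5.3278°, so α ≈ 10.6557°.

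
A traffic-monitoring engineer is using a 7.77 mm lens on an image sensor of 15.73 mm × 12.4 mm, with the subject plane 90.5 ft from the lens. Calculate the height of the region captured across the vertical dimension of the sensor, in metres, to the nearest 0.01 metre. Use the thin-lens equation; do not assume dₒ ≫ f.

dₒ: 90.5 ft × 304.8 mm/ft = 27584.40 mm.
Similar triangles through the lens centre give W/dₒ = h/dᵢ; with 1/f = 1/dₒ + 1/dᵢ this gives W = h·(dₒ − f)/f.
W = 12.4 mm × (27584.4 − 7.77) / 7.77 = 12.4 × 3549.1157 ≈ 44009.035 mm = 44.009 m.

44.01 m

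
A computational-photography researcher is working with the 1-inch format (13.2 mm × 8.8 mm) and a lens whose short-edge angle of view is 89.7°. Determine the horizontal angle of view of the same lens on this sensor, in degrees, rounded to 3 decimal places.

112.343°

From the short-edge AOV: f = 8.8 / (2·tan(44.85°)) = 8.8 / 1.98956 ≈ 4.4231 mm.
Horizontal AOV = 2·arctan(13.2 / (2 × 4.4231)) = 2·arctan(1.49217) ≈ 112.3427°.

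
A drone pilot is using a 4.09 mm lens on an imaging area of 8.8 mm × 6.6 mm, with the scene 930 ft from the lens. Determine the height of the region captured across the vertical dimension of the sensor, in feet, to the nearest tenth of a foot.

1500.7 ft

dₒ: 930 ft × 304.8 mm/ft = 283463.99 mm.
Similar triangles through the lens centre give W/dₒ = h/dᵢ; with 1/f = 1/dₒ + 1/dᵢ this gives W = h·(dₒ − f)/f.
W = 6.6 mm × (283464 − 4.09) / 4.09 = 6.6 × 69305.5992 ≈ 457416.955 mm = 457416.955/304.8 ft = 1500.71 ft.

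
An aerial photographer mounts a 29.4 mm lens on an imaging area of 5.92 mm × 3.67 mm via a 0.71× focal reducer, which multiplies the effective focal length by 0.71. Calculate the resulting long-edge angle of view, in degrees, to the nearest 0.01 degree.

Effective focal length f = 29.4 × 0.71 = 20.874 mm.
α = 2·arctan(5.92 / (2 × 20.874)) = 2·arctan(0.14180) ≈ 16.1418°.

16.14°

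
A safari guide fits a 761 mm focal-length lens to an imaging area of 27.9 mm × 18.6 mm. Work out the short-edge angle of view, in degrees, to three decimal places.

1.400°

Angle of view α = 2·arctan(h/2f) with h = 18.6 mm and f = 761 mm.
h/2f = 0.01222; arctan(0.01222) ≈ 0.7002°, so α ≈ 1.4003°.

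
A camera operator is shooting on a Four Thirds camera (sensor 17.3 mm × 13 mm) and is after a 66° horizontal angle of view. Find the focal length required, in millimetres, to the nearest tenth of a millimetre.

From α = 2·arctan(w/2f) we get f = w / (2·tan(α/2)).
With w = 17.3 mm and α/2 = 33°, tan(α/2) ≈ 0.64941, so f ≈ 17.3 / 1.29882 ≈ 13.3198 mm.

13.3 mm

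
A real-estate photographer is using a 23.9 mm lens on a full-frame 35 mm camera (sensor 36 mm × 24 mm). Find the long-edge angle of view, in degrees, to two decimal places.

73.97°

Angle of view α = 2·arctan(w/2f) with w = 36 mm and f = 23.9 mm.
w/2f = 0.75314; arctan(0.75314) ≈ 36.9848°, so α ≈ 73.9696°.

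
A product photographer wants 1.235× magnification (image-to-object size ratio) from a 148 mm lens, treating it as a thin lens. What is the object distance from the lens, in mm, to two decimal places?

267.84 mm

With m = dᵢ/dₒ and 1/f = 1/dₒ + 1/dᵢ, substituting dᵢ = m·dₒ gives 1/f = (1 + 1/m)/dₒ, hence dₒ = f·(1 + 1/m).
dₒ = 148 × (1 + 1/1.235) = 148 × 1.80972 ≈ 267.838 mm.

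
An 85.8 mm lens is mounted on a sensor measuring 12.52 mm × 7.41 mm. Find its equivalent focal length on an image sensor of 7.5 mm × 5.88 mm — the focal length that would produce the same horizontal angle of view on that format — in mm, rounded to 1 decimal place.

Equal angle of view means equal width/f ratio, so f₂ = f₁ · (width₂/width₁) = 85.8 × 7.5/12.52.
f₂ = 85.8 × 0.59904 ≈ 51.398 mm.

51.4 mm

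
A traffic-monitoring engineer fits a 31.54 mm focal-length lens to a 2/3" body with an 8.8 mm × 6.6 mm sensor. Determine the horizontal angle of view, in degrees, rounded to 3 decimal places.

Angle of view α = 2·arctan(w/2f) with w = 8.8 mm and f = 31.54 mm.
w/2f = 0.13951; arctan(0.13951) ≈ 7.9418°, so α ≈ 15.8836°.

15.884°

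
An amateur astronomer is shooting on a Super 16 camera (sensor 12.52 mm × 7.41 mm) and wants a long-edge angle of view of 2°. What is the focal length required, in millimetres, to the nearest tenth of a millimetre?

358.6 mm

From α = 2·arctan(w/2f) we get f = w / (2·tan(α/2)).
With w = 12.52 mm and α/2 = 1°, tan(α/2) ≈ 0.01746, so f ≈ 12.52 / 0.03491 ≈ 358.6352 mm.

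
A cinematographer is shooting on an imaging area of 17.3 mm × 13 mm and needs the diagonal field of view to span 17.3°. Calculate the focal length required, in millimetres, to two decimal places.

71.12 mm

Sensor diagonal = √(17.3² + 13²) = √468.2900 ≈ 21.6400 mm.
From α = 2·arctan(d/2f) we get f = d / (2·tan(α/2)).
With d = 21.6400 mm and α/2 = 8.65°, tan(α/2) ≈ 0.15213, so f ≈ 21.6400 / 0.30426 ≈ 71.1241 mm.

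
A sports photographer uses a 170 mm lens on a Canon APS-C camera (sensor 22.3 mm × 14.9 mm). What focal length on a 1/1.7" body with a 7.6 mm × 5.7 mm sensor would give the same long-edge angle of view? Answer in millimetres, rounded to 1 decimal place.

Equal angle of view means equal width/f ratio, so f₂ = f₁ · (width₂/width₁) = 170 × 7.6/22.3.
f₂ = 170 × 0.34081 ≈ 57.937 mm.

57.9 mm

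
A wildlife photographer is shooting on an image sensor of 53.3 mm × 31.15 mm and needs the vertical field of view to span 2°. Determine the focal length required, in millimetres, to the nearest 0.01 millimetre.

892.29 mm

From α = 2·arctan(h/2f) we get f = h / (2·tan(α/2)).
With h = 31.15 mm and α/2 = 1°, tan(α/2) ≈ 0.01746, so f ≈ 31.15 / 0.03491 ≈ 892.2912 mm.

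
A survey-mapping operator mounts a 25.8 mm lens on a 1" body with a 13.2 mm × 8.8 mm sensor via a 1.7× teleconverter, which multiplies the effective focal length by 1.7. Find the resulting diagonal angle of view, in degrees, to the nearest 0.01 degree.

20.50°

Effective focal length f = 25.8 × 1.7 = 43.86 mm.
Sensor diagonal = √(13.2² + 8.8²) = √251.6800 ≈ 15.8644 mm.
α = 2·arctan(15.864 / (2 × 43.86)) = 2·arctan(0.18085) ≈ 20.5026°.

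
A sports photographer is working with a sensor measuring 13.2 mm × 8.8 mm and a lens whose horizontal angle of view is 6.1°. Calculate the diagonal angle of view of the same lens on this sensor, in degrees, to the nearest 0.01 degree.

7.33°

From the horizontal AOV: f = 13.2 / (2·tan(3.05°)) = 13.2 / 0.10657 ≈ 123.8672 mm.
Sensor diagonal = √(13.2² + 8.8²) = √251.6800 ≈ 15.8644 mm.
Diagonal AOV = 2·arctan(15.8644 / (2 × 123.8672)) = 2·arctan(0.06404) ≈ 7.3282°.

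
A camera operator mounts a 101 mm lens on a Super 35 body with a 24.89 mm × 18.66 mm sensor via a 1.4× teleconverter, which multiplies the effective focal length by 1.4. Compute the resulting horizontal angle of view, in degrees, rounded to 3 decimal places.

10.060°

Effective focal length f = 101 × 1.4 = 141.4 mm.
α = 2·arctan(24.89 / (2 × 141.4)) = 2·arctan(0.08801) ≈ 10.0596°.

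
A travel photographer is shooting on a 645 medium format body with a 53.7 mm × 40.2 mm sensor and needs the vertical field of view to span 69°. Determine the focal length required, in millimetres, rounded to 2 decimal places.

29.25 mm

From α = 2·arctan(h/2f) we get f = h / (2·tan(α/2)).
With h = 40.2 mm and α/2 = 34.5°, tan(α/2) ≈ 0.68728, so f ≈ 40.2 / 1.37456 ≈ 29.2457 mm.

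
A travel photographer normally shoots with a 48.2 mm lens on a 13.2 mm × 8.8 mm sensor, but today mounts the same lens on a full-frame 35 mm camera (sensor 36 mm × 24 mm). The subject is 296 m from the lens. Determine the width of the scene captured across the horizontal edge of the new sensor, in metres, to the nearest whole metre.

The focal length stays 48.2 mm; the relevant sensor dimension is now w = 36 mm. Object distance dₒ = 296 m = 296000 mm.
Thin-lens field width W = w·(dₒ − f)/f = 36 × (296000 − 48.2)/48.2 ≈ 221042.838 mm = 221.043 m.

221 m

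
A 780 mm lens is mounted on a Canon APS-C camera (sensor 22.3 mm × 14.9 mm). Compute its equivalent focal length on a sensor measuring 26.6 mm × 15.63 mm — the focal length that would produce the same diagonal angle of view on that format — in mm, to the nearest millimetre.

Sensor diagonal = √(22.3² + 14.9²) = √719.3000 ≈ 26.8198 mm.
Sensor diagonal = √(26.6² + 15.63²) = √951.8569 ≈ 30.8522 mm.
Equal angle of view means equal diagonal/f ratio, so f₂ = f₁ · (diagonal₂/diagonal₁) = 780 × 30.8522/26.8198.
f₂ = 780 × 1.15035 ≈ 897.275 mm.

897 mm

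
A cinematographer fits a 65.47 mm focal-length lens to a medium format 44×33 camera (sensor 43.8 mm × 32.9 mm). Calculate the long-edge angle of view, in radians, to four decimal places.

0.6456 rad

Angle of view α = 2·arctan(w/2f) with w = 43.8 mm and f = 65.47 mm.
w/2f = 0.33450; arctan(0.33450) ≈ 0.3228 rad, so α ≈ 0.6456 rad.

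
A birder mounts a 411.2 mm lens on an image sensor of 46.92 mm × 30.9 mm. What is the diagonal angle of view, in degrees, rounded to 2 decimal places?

7.82°

Sensor diagonal = √(46.92² + 30.9²) = √3156.2964 ≈ 56.1809 mm.
Angle of view α = 2·arctan(d/2f) with d = 56.1809 mm and f = 411.2 mm.
d/2f = 0.06831; arctan(0.06831) ≈ 3.9080°, so α ≈ 7.8160°.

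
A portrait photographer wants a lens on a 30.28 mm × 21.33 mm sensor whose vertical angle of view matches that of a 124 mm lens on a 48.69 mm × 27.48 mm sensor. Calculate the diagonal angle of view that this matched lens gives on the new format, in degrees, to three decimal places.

21.782°

Equal vertical AOV ⇒ f₂ = f₁ · 21.33/27.48 = 124 × 0.77620 ≈ 96.2489 mm.
Sensor diagonal = √(30.28² + 21.33²) = √1371.8473 ≈ 37.0385 mm.
Diagonal AOV on the new format = 2·arctan(37.0385 / (2 × 96.2489)) = 2·arctan(0.19241) ≈ 21.7823°.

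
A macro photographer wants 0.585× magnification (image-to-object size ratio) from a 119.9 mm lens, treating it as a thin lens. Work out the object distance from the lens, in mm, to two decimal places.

With m = dᵢ/dₒ and 1/f = 1/dₒ + 1/dᵢ, substituting dᵢ = m·dₒ gives 1/f = (1 + 1/m)/dₒ, hence dₒ = f·(1 + 1/m).
dₒ = 119.9 × (1 + 1/0.585) = 119.9 × 2.70940 ≈ 324.857 mm.

324.86 mm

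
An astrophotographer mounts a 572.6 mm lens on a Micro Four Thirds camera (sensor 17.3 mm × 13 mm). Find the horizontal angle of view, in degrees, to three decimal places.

Angle of view α = 2·arctan(w/2f) with w = 17.3 mm and f = 572.6 mm.
w/2f = 0.01511; arctan(0.01511) ≈ 0.8655°, so α ≈ 1.7309°.

1.731°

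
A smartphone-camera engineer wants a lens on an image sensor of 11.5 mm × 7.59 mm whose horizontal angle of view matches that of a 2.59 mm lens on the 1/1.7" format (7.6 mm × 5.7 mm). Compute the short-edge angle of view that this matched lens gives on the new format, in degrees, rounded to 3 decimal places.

Equal horizontal AOV ⇒ f₂ = f₁ · 11.5/7.6 = 2.59 × 1.51316 ≈ 3.9191 mm.
Short-edge AOV on the new format = 2·arctan(7.59 / (2 × 3.9191)) = 2·arctan(0.96834) ≈ 88.1570°.

88.157°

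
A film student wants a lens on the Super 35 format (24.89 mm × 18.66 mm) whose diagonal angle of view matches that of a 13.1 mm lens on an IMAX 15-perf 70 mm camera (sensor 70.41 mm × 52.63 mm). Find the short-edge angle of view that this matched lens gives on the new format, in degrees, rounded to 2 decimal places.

127.16°

Sensor diagonal = √(70.41² + 52.63²) = √7727.4850 ≈ 87.9061 mm.
Sensor diagonal = √(24.89² + 18.66²) = √967.7077 ≈ 31.1080 mm.
Equal diagonal AOV ⇒ f₂ = f₁ · 31.1080/87.9061 = 13.1 × 0.35388 ≈ 4.6358 mm.
Short-edge AOV on the new format = 2·arctan(18.66 / (2 × 4.6358)) = 2·arctan(2.01260) ≈ 127.1572°.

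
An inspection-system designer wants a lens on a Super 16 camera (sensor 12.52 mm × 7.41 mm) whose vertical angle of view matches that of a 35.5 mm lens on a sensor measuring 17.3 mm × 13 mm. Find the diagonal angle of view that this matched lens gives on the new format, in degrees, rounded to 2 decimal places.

39.55°

Equal vertical AOV ⇒ f₂ = f₁ · 7.41/13 = 35.5 × 0.57000 ≈ 20.2350 mm.
Sensor diagonal = √(12.52² + 7.41²) = √211.6585 ≈ 14.5485 mm.
Diagonal AOV on the new format = 2·arctan(14.5485 / (2 × 20.2350)) = 2·arctan(0.35949) ≈ 39.5458°.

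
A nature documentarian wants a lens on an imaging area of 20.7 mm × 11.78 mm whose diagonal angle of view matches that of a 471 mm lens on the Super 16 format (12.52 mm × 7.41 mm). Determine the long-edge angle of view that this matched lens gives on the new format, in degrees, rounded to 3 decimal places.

Sensor diagonal = √(12.52² + 7.41²) = √211.6585 ≈ 14.5485 mm.
Sensor diagonal = √(20.7² + 11.78²) = √567.2584 ≈ 23.8172 mm.
Equal diagonal AOV ⇒ f₂ = f₁ · 23.8172/14.5485 = 471 × 1.63709 ≈ 771.0695 mm.
Long-edge AOV on the new format = 2·arctan(20.7 / (2 × 771.0695)) = 2·arctan(0.01342) ≈ 1.5381°.

1.538°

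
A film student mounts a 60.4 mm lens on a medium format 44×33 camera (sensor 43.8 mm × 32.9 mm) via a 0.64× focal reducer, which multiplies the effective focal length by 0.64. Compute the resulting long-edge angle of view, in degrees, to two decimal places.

59.07°

Effective focal length f = 60.4 × 0.64 = 38.656 mm.
α = 2·arctan(43.8 / (2 × 38.656)) = 2·arctan(0.56654) ≈ 59.0662°.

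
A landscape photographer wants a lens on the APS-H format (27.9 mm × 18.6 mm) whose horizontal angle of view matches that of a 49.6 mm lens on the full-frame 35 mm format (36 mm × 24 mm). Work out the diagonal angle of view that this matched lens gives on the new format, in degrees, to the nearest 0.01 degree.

47.13°

Equal horizontal AOV ⇒ f₂ = f₁ · 27.9/36 = 49.6 × 0.77500 ≈ 38.4400 mm.
Sensor diagonal = √(27.9² + 18.6²) = √1124.3700 ≈ 33.5316 mm.
Diagonal AOV on the new format = 2·arctan(33.5316 / (2 × 38.4400)) = 2·arctan(0.43616) ≈ 47.1294°.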